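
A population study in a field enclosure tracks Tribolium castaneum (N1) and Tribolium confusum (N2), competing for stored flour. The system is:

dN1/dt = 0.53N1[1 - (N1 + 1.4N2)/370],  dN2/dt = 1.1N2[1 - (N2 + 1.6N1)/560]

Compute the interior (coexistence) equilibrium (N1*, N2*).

N1* ≈ 334, N2* ≈ 25.8

Setting both brackets to zero gives the nullclines N1 + 1.4N2 = 370 and 1.6N1 + N2 = 560.
Substituting N2 = 560 - 1.6N1 into the first: N1(1 - 1.4·1.6) = 370 - 1.4·560.
So N1* = -414/-1.24 = 334, and then N2* = 560 - 1.6·334 = 25.8.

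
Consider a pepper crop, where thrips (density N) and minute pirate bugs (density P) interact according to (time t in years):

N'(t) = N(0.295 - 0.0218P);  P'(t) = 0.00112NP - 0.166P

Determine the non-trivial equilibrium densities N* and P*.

N* ≈ 148, P* ≈ 13.5

Set dP/dt = 0 with P > 0: 0.00112N - 0.166 = 0, so N* = 0.166/0.00112 = 148.
Set dN/dt = 0 with N > 0: 0.295 - 0.0218P = 0, so P* = 0.295/0.0218 = 13.5.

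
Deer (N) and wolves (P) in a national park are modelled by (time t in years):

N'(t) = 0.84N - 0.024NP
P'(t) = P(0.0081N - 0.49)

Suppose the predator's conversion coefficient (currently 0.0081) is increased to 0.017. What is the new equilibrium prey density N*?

At the interior fixed point, setting dP/dt = 0 with P > 0 fixes N* = (predator death rate)/(NP coefficient) — independent of the other coefficients.
With the change, N* = 0.49/0.017 = 28.8; it falls from 60.5.

N* ≈ 28.8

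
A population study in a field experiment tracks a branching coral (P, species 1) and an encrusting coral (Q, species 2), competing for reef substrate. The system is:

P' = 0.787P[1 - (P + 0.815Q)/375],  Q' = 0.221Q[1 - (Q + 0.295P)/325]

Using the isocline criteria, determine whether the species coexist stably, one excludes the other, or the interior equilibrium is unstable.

stable coexistence

Compare the nullcline intercepts: K1/α12 = 375/0.815 = 460 > K2 = 325; K2/α21 = 325/0.295 = 1100 > K1 = 375.
Since both inequalities hold, each species can invade when rare, so the interior equilibrium is stable.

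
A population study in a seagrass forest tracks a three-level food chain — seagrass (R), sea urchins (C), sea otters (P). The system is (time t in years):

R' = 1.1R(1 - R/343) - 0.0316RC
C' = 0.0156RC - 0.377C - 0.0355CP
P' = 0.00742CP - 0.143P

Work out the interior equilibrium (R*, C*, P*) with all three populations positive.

R* ≈ 153, C* ≈ 19.3, P* ≈ 56.7

From dP/dt = 0: 0.00742C* = 0.143, so C* = 19.3.
From dR/dt = 0: 1.1(1 - R*/343) = 0.0316·19.3, giving R* = 343·(1 - 0.554) = 153.
From dC/dt = 0: 0.0156·153 - 0.377 = 0.0355P*, so P* = 2.01/0.0355 = 56.7.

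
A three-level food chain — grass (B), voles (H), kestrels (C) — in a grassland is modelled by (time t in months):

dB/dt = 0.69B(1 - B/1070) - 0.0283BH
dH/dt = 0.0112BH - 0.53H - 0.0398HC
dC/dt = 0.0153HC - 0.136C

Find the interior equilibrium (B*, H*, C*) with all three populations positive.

B* ≈ 680, H* ≈ 8.89, C* ≈ 178

From dC/dt = 0: 0.0153H* = 0.136, so H* = 8.89.
From dB/dt = 0: 0.69(1 - B*/1070) = 0.0283·8.89, giving B* = 1070·(1 - 0.365) = 680.
From dH/dt = 0: 0.0112·680 - 0.53 = 0.0398C*, so C* = 7.08/0.0398 = 178.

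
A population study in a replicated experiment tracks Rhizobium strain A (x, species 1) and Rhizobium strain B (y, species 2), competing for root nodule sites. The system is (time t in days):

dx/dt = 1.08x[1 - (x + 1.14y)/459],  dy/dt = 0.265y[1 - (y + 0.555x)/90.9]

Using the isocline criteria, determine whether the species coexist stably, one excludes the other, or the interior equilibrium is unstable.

Compare the nullcline intercepts: K1/α12 = 459/1.14 = 403 > K2 = 90.9; K2/α21 = 90.9/0.555 = 164 < K1 = 459.
Since the inequalities point opposite ways, species 1 can invade but species 2 cannot.

species 1 excludes species 2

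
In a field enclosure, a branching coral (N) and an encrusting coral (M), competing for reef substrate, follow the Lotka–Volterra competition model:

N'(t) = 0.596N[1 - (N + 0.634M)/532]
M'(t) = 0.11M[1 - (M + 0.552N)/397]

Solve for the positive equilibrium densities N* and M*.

N* ≈ 431, M* ≈ 159

Setting both brackets to zero gives the nullclines N + 0.634M = 532 and 0.552N + M = 397.
Substituting M = 397 - 0.552N into the first: N(1 - 0.634·0.552) = 532 - 0.634·397.
So N* = 280/0.65 = 431, and then M* = 397 - 0.552·431 = 159.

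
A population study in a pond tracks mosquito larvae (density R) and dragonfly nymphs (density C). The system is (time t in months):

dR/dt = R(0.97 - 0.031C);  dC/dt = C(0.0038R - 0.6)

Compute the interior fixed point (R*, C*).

Set dC/dt = 0 with C > 0: 0.0038R - 0.6 = 0, so R* = 0.6/0.0038 = 158.
Set dR/dt = 0 with R > 0: 0.97 - 0.031C = 0, so C* = 0.97/0.031 = 31.3.

R* ≈ 158, C* ≈ 31.3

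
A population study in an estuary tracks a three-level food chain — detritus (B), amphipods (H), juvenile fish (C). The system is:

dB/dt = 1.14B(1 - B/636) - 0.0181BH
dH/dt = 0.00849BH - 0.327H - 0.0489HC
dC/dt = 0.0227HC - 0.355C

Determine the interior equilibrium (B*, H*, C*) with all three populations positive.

From dC/dt = 0: 0.0227H* = 0.355, so H* = 15.6.
From dB/dt = 0: 1.14(1 - B*/636) = 0.0181·15.6, giving B* = 636·(1 - 0.248) = 478.
From dH/dt = 0: 0.00849·478 - 0.327 = 0.0489C*, so C* = 3.73/0.0489 = 76.3.

B* ≈ 478, H* ≈ 15.6, C* ≈ 76.3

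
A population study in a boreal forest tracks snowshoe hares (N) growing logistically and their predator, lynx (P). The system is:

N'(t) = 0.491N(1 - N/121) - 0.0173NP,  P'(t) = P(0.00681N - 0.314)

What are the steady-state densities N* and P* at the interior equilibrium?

From dP/dt = 0 with P > 0: 0.00681N* = 0.314, so N* = 46.1.
Substitute into dN/dt = 0: 0.491(1 - 46.1/121) = 0.0173P*.
The bracket is 0.619, giving P* = 0.304/0.0173 = 17.6.

N* ≈ 46.1, P* ≈ 17.6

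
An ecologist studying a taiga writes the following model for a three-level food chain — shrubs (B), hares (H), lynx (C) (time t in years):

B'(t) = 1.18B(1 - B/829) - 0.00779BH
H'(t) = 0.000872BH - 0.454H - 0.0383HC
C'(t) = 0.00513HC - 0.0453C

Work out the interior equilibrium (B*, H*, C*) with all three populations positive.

From dC/dt = 0: 0.00513H* = 0.0453, so H* = 8.83.
From dB/dt = 0: 1.18(1 - B*/829) = 0.00779·8.83, giving B* = 829·(1 - 0.0583) = 781.
From dH/dt = 0: 0.000872·781 - 0.454 = 0.0383C*, so C* = 0.227/0.0383 = 5.92.

B* ≈ 781, H* ≈ 8.83, C* ≈ 5.92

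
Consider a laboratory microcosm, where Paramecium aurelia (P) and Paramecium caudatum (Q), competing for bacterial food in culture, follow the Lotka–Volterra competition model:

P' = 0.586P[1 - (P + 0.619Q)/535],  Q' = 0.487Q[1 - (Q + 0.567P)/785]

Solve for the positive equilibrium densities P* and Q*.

P* ≈ 75.6, Q* ≈ 742

Setting both brackets to zero gives the nullclines P + 0.619Q = 535 and 0.567P + Q = 785.
Substituting Q = 785 - 0.567P into the first: P(1 - 0.619·0.567) = 535 - 0.619·785.
So P* = 49.1/0.649 = 75.6, and then Q* = 785 - 0.567·75.6 = 742.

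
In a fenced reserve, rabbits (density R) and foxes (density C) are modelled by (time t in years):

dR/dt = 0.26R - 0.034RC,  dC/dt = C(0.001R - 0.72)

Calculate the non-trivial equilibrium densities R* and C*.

R* ≈ 720, C* ≈ 7.65

Set dC/dt = 0 with C > 0: 0.001R - 0.72 = 0, so R* = 0.72/0.001 = 720.
Set dR/dt = 0 with R > 0: 0.26 - 0.034C = 0, so C* = 0.26/0.034 = 7.65.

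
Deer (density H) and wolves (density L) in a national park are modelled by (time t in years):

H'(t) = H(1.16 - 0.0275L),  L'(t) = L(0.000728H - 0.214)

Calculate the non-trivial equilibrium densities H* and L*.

H* ≈ 294, L* ≈ 42.2

Set dL/dt = 0 with L > 0: 0.000728H - 0.214 = 0, so H* = 0.214/0.000728 = 294.
Set dH/dt = 0 with H > 0: 1.16 - 0.0275L = 0, so L* = 1.16/0.0275 = 42.2.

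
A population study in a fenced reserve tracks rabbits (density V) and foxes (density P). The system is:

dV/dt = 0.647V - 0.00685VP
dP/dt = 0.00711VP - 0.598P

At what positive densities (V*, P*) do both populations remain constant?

Set dP/dt = 0 with P > 0: 0.00711V - 0.598 = 0, so V* = 0.598/0.00711 = 84.1.
Set dV/dt = 0 with V > 0: 0.647 - 0.00685P = 0, so P* = 0.647/0.00685 = 94.5.

V* ≈ 84.1, P* ≈ 94.5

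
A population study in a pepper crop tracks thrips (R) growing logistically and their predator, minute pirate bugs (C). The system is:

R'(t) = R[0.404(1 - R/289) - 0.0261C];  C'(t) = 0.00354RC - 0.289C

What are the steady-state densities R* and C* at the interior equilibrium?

R* ≈ 81.6, C* ≈ 11.1

From dC/dt = 0 with C > 0: 0.00354R* = 0.289, so R* = 81.6.
Substitute into dR/dt = 0: 0.404(1 - 81.6/289) = 0.0261C*.
The bracket is 0.718, giving C* = 0.29/0.0261 = 11.1.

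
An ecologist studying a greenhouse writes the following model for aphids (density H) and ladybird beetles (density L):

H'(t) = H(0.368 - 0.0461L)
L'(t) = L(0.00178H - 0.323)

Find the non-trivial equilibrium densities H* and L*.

Set dL/dt = 0 with L > 0: 0.00178H - 0.323 = 0, so H* = 0.323/0.00178 = 181.
Set dH/dt = 0 with H > 0: 0.368 - 0.0461L = 0, so L* = 0.368/0.0461 = 7.98.

H* ≈ 181, L* ≈ 7.98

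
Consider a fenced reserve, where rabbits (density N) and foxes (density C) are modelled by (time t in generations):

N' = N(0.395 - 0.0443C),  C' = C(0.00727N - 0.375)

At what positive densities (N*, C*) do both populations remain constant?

N* ≈ 51.6, C* ≈ 8.92

Set dC/dt = 0 with C > 0: 0.00727N - 0.375 = 0, so N* = 0.375/0.00727 = 51.6.
Set dN/dt = 0 with N > 0: 0.395 - 0.0443C = 0, so C* = 0.395/0.0443 = 8.92.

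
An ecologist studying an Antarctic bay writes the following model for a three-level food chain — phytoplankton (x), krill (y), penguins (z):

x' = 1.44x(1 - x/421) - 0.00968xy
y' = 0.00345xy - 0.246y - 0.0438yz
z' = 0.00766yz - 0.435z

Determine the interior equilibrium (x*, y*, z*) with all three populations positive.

From dz/dt = 0: 0.00766y* = 0.435, so y* = 56.8.
From dx/dt = 0: 1.44(1 - x*/421) = 0.00968·56.8, giving x* = 421·(1 - 0.382) = 260.
From dy/dt = 0: 0.00345·260 - 0.246 = 0.0438z*, so z* = 0.652/0.0438 = 14.9.

x* ≈ 260, y* ≈ 56.8, z* ≈ 14.9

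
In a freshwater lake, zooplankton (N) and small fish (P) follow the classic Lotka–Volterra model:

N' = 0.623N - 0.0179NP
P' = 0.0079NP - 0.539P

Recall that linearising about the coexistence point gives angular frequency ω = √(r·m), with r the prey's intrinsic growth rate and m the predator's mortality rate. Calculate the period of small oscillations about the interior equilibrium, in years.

Here r = 0.623 and m = 0.539, so r·m = 0.336.
ω = √0.336 = 0.579 per year, hence T = 2π/ω ≈ 10.8 years.

T ≈ 10.8 years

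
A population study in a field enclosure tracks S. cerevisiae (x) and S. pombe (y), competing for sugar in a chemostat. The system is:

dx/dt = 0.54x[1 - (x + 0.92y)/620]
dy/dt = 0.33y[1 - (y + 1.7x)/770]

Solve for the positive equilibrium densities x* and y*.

x* ≈ 157, y* ≈ 504

Setting both brackets to zero gives the nullclines x + 0.92y = 620 and 1.7x + y = 770.
Substituting y = 770 - 1.7x into the first: x(1 - 0.92·1.7) = 620 - 0.92·770.
So x* = -88.4/-0.564 = 157, and then y* = 770 - 1.7·157 = 504.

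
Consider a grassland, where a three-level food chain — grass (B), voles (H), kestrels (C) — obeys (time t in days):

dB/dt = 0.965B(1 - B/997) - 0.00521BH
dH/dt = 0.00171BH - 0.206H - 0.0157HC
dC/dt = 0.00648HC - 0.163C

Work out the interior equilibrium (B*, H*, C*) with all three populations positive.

B* ≈ 862, H* ≈ 25.2, C* ≈ 80.7

From dC/dt = 0: 0.00648H* = 0.163, so H* = 25.2.
From dB/dt = 0: 0.965(1 - B*/997) = 0.00521·25.2, giving B* = 997·(1 - 0.136) = 862.
From dH/dt = 0: 0.00171·862 - 0.206 = 0.0157C*, so C* = 1.27/0.0157 = 80.7.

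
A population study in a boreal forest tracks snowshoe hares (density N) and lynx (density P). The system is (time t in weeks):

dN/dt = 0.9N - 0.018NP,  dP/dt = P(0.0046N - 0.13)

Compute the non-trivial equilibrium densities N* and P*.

Set dP/dt = 0 with P > 0: 0.0046N - 0.13 = 0, so N* = 0.13/0.0046 = 28.3.
Set dN/dt = 0 with N > 0: 0.9 - 0.018P = 0, so P* = 0.9/0.018 = 50.

N* ≈ 28.3, P* ≈ 50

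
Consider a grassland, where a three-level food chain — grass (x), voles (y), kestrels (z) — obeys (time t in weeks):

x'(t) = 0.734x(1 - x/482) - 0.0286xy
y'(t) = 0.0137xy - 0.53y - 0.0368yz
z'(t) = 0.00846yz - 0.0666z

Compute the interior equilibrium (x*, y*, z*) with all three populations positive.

x* ≈ 334, y* ≈ 7.87, z* ≈ 110

From dz/dt = 0: 0.00846y* = 0.0666, so y* = 7.87.
From dx/dt = 0: 0.734(1 - x*/482) = 0.0286·7.87, giving x* = 482·(1 - 0.307) = 334.
From dy/dt = 0: 0.0137·334 - 0.53 = 0.0368z*, so z* = 4.05/0.0368 = 110.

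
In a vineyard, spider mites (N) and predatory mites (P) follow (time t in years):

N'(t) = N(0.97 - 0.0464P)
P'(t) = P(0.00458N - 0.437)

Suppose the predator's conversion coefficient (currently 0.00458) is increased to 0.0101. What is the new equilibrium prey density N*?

At the interior fixed point, setting dP/dt = 0 with P > 0 fixes N* = (predator death rate)/(NP coefficient) — independent of the other coefficients.
With the change, N* = 0.437/0.0101 = 43.3; it falls from 95.4.

N* ≈ 43.3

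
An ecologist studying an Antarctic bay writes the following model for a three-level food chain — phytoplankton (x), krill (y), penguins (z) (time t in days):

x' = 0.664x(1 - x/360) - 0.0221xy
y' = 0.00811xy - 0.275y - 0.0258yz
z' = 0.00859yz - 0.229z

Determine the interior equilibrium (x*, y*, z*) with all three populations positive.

From dz/dt = 0: 0.00859y* = 0.229, so y* = 26.7.
From dx/dt = 0: 0.664(1 - x*/360) = 0.0221·26.7, giving x* = 360·(1 - 0.887) = 40.6.
From dy/dt = 0: 0.00811·40.6 - 0.275 = 0.0258z*, so z* = 0.0541/0.0258 = 2.1.

x* ≈ 40.6, y* ≈ 26.7, z* ≈ 2.1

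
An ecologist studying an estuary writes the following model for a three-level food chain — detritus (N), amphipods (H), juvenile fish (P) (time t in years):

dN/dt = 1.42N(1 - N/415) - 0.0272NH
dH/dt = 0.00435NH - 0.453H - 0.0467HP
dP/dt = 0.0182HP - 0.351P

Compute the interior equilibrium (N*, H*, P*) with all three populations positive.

From dP/dt = 0: 0.0182H* = 0.351, so H* = 19.3.
From dN/dt = 0: 1.42(1 - N*/415) = 0.0272·19.3, giving N* = 415·(1 - 0.369) = 262.
From dH/dt = 0: 0.00435·262 - 0.453 = 0.0467P*, so P* = 0.685/0.0467 = 14.7.

N* ≈ 262, H* ≈ 19.3, P* ≈ 14.7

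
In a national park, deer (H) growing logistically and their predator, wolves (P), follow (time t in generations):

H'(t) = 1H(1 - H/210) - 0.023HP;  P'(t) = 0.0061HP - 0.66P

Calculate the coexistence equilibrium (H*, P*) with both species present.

H* ≈ 108, P* ≈ 21.1

From dP/dt = 0 with P > 0: 0.0061H* = 0.66, so H* = 108.
Substitute into dH/dt = 0: 1(1 - 108/210) = 0.023P*.
The bracket is 0.485, giving P* = 0.485/0.023 = 21.1.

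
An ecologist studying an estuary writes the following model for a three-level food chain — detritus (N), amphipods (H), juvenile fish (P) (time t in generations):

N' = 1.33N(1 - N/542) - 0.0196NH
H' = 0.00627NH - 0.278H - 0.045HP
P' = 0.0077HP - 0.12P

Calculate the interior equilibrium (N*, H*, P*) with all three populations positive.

From dP/dt = 0: 0.0077H* = 0.12, so H* = 15.6.
From dN/dt = 0: 1.33(1 - N*/542) = 0.0196·15.6, giving N* = 542·(1 - 0.23) = 418.
From dH/dt = 0: 0.00627·418 - 0.278 = 0.045P*, so P* = 2.34/0.045 = 52.

N* ≈ 418, H* ≈ 15.6, P* ≈ 52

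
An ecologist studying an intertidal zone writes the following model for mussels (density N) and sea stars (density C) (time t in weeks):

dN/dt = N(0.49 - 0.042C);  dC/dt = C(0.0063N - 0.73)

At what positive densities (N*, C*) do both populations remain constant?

N* ≈ 116, C* ≈ 11.7

Set dC/dt = 0 with C > 0: 0.0063N - 0.73 = 0, so N* = 0.73/0.0063 = 116.
Set dN/dt = 0 with N > 0: 0.49 - 0.042C = 0, so C* = 0.49/0.042 = 11.7.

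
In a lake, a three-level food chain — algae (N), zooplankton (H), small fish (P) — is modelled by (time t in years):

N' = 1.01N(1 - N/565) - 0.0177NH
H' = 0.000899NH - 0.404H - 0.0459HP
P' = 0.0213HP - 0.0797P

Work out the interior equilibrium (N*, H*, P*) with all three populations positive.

N* ≈ 528, H* ≈ 3.74, P* ≈ 1.54

From dP/dt = 0: 0.0213H* = 0.0797, so H* = 3.74.
From dN/dt = 0: 1.01(1 - N*/565) = 0.0177·3.74, giving N* = 565·(1 - 0.0656) = 528.
From dH/dt = 0: 0.000899·528 - 0.404 = 0.0459P*, so P* = 0.0706/0.0459 = 1.54.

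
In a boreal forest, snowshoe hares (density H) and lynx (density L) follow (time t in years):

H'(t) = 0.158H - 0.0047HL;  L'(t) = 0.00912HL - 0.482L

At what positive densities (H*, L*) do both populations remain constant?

Set dL/dt = 0 with L > 0: 0.00912H - 0.482 = 0, so H* = 0.482/0.00912 = 52.9.
Set dH/dt = 0 with H > 0: 0.158 - 0.0047L = 0, so L* = 0.158/0.0047 = 33.6.

H* ≈ 52.9, L* ≈ 33.6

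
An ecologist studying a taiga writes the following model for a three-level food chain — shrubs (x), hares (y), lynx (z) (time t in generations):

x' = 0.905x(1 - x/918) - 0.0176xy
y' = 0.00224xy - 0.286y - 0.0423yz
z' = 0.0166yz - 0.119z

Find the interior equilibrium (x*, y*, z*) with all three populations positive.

From dz/dt = 0: 0.0166y* = 0.119, so y* = 7.17.
From dx/dt = 0: 0.905(1 - x*/918) = 0.0176·7.17, giving x* = 918·(1 - 0.139) = 790.
From dy/dt = 0: 0.00224·790 - 0.286 = 0.0423z*, so z* = 1.48/0.0423 = 35.1.

x* ≈ 790, y* ≈ 7.17, z* ≈ 35.1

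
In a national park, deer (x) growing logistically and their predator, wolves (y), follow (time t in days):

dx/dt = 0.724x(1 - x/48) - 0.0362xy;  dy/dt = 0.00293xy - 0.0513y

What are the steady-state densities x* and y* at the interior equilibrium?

From dy/dt = 0 with y > 0: 0.00293x* = 0.0513, so x* = 17.5.
Substitute into dx/dt = 0: 0.724(1 - 17.5/48) = 0.0362y*.
The bracket is 0.635, giving y* = 0.46/0.0362 = 12.7.

x* ≈ 17.5, y* ≈ 12.7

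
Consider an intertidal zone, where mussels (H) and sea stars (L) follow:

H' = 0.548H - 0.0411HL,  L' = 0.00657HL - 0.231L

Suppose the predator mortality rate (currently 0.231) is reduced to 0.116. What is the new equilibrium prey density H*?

H* ≈ 17.7

At the interior fixed point, setting dL/dt = 0 with L > 0 fixes H* = (predator death rate)/(HL coefficient) — independent of the other coefficients.
With the change, H* = 0.116/0.00657 = 17.7; it falls from 35.2.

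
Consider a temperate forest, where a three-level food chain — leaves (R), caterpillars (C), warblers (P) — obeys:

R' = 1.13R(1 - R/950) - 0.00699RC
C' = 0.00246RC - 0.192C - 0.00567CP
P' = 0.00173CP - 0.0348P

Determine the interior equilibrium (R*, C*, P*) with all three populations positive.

From dP/dt = 0: 0.00173C* = 0.0348, so C* = 20.1.
From dR/dt = 0: 1.13(1 - R*/950) = 0.00699·20.1, giving R* = 950·(1 - 0.124) = 832.
From dC/dt = 0: 0.00246·832 - 0.192 = 0.00567P*, so P* = 1.85/0.00567 = 327.

R* ≈ 832, C* ≈ 20.1, P* ≈ 327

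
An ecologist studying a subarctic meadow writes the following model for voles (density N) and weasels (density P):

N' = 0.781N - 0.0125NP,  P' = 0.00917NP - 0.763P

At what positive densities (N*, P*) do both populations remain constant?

Set dP/dt = 0 with P > 0: 0.00917N - 0.763 = 0, so N* = 0.763/0.00917 = 83.2.
Set dN/dt = 0 with N > 0: 0.781 - 0.0125P = 0, so P* = 0.781/0.0125 = 62.5.

N* ≈ 83.2, P* ≈ 62.5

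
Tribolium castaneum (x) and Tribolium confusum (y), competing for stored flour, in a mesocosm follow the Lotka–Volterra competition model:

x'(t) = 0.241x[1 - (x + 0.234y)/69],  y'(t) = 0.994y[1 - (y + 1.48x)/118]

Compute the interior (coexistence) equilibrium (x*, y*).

x* ≈ 63.3, y* ≈ 24.3

Setting both brackets to zero gives the nullclines x + 0.234y = 69 and 1.48x + y = 118.
Substituting y = 118 - 1.48x into the first: x(1 - 0.234·1.48) = 69 - 0.234·118.
So x* = 41.4/0.654 = 63.3, and then y* = 118 - 1.48·63.3 = 24.3.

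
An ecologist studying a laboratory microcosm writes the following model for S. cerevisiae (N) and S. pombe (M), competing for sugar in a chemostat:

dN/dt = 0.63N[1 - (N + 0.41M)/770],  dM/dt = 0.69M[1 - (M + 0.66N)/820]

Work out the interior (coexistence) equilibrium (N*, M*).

Setting both brackets to zero gives the nullclines N + 0.41M = 770 and 0.66N + M = 820.
Substituting M = 820 - 0.66N into the first: N(1 - 0.41·0.66) = 770 - 0.41·820.
So N* = 434/0.729 = 595, and then M* = 820 - 0.66·595 = 427.

N* ≈ 595, M* ≈ 427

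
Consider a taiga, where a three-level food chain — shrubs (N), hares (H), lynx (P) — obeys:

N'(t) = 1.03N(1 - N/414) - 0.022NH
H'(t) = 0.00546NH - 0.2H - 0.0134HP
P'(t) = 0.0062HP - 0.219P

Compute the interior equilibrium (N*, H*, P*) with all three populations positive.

N* ≈ 102, H* ≈ 35.3, P* ≈ 26.5

From dP/dt = 0: 0.0062H* = 0.219, so H* = 35.3.
From dN/dt = 0: 1.03(1 - N*/414) = 0.022·35.3, giving N* = 414·(1 - 0.754) = 102.
From dH/dt = 0: 0.00546·102 - 0.2 = 0.0134P*, so P* = 0.355/0.0134 = 26.5.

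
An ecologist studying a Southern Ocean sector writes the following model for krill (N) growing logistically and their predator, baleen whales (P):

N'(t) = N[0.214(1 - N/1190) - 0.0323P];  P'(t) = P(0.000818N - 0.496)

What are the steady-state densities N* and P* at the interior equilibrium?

From dP/dt = 0 with P > 0: 0.000818N* = 0.496, so N* = 606.
Substitute into dN/dt = 0: 0.214(1 - 606/1190) = 0.0323P*.
The bracket is 0.49, giving P* = 0.105/0.0323 = 3.25.

N* ≈ 606, P* ≈ 3.25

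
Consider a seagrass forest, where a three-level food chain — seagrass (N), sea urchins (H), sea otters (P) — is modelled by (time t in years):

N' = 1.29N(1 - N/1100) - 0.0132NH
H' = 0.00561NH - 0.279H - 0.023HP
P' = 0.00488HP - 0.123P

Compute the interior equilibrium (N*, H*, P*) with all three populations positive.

N* ≈ 816, H* ≈ 25.2, P* ≈ 187

From dP/dt = 0: 0.00488H* = 0.123, so H* = 25.2.
From dN/dt = 0: 1.29(1 - N*/1100) = 0.0132·25.2, giving N* = 1100·(1 - 0.258) = 816.
From dH/dt = 0: 0.00561·816 - 0.279 = 0.023P*, so P* = 4.3/0.023 = 187.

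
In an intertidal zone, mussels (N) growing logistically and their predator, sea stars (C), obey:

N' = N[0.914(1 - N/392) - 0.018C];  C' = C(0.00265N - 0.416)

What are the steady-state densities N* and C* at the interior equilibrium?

From dC/dt = 0 with C > 0: 0.00265N* = 0.416, so N* = 157.
Substitute into dN/dt = 0: 0.914(1 - 157/392) = 0.018C*.
The bracket is 0.6, giving C* = 0.548/0.018 = 30.4.

N* ≈ 157, C* ≈ 30.4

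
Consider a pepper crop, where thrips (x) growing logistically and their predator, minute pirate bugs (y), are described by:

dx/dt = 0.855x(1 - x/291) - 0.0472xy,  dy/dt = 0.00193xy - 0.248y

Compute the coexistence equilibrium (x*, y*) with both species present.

x* ≈ 128, y* ≈ 10.1

From dy/dt = 0 with y > 0: 0.00193x* = 0.248, so x* = 128.
Substitute into dx/dt = 0: 0.855(1 - 128/291) = 0.0472y*.
The bracket is 0.558, giving y* = 0.477/0.0472 = 10.1.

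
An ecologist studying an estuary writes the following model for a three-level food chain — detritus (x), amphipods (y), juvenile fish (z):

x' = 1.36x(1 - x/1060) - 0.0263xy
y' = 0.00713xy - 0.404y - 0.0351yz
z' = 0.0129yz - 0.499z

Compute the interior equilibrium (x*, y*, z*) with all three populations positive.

x* ≈ 267, y* ≈ 38.7, z* ≈ 42.7

From dz/dt = 0: 0.0129y* = 0.499, so y* = 38.7.
From dx/dt = 0: 1.36(1 - x*/1060) = 0.0263·38.7, giving x* = 1060·(1 - 0.748) = 267.
From dy/dt = 0: 0.00713·267 - 0.404 = 0.0351z*, so z* = 1.5/0.0351 = 42.7.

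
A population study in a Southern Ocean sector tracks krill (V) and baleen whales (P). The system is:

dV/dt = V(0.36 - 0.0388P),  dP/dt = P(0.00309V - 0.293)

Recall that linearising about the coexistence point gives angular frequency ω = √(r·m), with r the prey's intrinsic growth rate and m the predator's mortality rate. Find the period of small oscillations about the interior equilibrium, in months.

Here r = 0.36 and m = 0.293, so r·m = 0.105.
ω = √0.105 = 0.325 per month, hence T = 2π/ω ≈ 19.3 months.

T ≈ 19.3 months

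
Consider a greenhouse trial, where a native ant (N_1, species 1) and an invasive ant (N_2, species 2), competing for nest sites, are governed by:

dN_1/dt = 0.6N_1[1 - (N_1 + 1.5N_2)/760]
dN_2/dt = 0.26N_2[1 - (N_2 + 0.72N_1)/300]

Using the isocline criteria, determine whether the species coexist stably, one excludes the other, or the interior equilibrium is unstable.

species 1 excludes species 2

Compare the nullcline intercepts: K1/α12 = 760/1.5 = 507 > K2 = 300; K2/α21 = 300/0.72 = 417 < K1 = 760.
Since the inequalities point opposite ways, species 1 can invade but species 2 cannot.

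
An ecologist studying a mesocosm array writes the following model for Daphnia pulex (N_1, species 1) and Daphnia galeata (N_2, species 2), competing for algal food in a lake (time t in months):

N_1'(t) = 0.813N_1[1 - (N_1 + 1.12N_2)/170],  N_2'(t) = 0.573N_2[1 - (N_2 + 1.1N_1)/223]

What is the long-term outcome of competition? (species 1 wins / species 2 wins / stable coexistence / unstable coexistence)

Compare the nullcline intercepts: K1/α12 = 170/1.12 = 152 < K2 = 223; K2/α21 = 223/1.1 = 203 > K1 = 170.
Since the inequalities point opposite ways, species 2 can invade but species 1 cannot.

species 2 excludes species 1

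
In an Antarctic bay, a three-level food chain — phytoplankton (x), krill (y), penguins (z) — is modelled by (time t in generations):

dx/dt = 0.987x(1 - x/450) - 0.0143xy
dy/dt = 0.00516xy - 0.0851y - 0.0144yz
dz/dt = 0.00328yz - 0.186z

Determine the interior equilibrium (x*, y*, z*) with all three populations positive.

From dz/dt = 0: 0.00328y* = 0.186, so y* = 56.7.
From dx/dt = 0: 0.987(1 - x*/450) = 0.0143·56.7, giving x* = 450·(1 - 0.822) = 80.3.
From dy/dt = 0: 0.00516·80.3 - 0.0851 = 0.0144z*, so z* = 0.329/0.0144 = 22.9.

x* ≈ 80.3, y* ≈ 56.7, z* ≈ 22.9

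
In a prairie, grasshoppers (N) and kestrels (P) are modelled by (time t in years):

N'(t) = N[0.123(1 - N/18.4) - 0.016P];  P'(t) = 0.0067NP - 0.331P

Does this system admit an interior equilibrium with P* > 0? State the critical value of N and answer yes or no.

Threshold N = 49.4; K < 49.4, so no, the predator goes extinct.

The predator equation gives dP/dt > 0 only when N > 0.331/0.0067 = 49.4.
Without the predator, N → K = 18.4. Since 18.4 < 49.4, the predator cannot invade.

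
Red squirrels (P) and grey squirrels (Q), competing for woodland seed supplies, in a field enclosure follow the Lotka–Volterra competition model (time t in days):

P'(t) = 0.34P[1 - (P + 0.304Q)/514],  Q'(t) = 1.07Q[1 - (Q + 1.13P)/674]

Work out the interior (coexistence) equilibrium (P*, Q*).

P* ≈ 471, Q* ≈ 142

Setting both brackets to zero gives the nullclines P + 0.304Q = 514 and 1.13P + Q = 674.
Substituting Q = 674 - 1.13P into the first: P(1 - 0.304·1.13) = 514 - 0.304·674.
So P* = 309/0.656 = 471, and then Q* = 674 - 1.13·471 = 142.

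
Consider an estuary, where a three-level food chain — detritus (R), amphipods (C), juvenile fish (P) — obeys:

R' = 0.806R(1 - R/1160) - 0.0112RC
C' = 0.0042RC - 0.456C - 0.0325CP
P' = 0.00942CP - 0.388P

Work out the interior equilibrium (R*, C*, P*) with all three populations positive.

From dP/dt = 0: 0.00942C* = 0.388, so C* = 41.2.
From dR/dt = 0: 0.806(1 - R*/1160) = 0.0112·41.2, giving R* = 1160·(1 - 0.572) = 496.
From dC/dt = 0: 0.0042·496 - 0.456 = 0.0325P*, so P* = 1.63/0.0325 = 50.1.

R* ≈ 496, C* ≈ 41.2, P* ≈ 50.1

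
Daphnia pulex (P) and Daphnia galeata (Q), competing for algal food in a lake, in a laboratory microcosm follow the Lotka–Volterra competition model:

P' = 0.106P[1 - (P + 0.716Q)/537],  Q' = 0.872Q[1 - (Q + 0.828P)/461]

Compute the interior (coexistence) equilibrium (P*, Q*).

P* ≈ 508, Q* ≈ 40.2

Setting both brackets to zero gives the nullclines P + 0.716Q = 537 and 0.828P + Q = 461.
Substituting Q = 461 - 0.828P into the first: P(1 - 0.716·0.828) = 537 - 0.716·461.
So P* = 207/0.407 = 508, and then Q* = 461 - 0.828·508 = 40.2.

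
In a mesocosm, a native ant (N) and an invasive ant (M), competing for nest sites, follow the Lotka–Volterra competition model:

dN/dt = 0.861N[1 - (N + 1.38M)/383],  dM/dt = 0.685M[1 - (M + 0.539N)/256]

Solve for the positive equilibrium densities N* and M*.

Setting both brackets to zero gives the nullclines N + 1.38M = 383 and 0.539N + M = 256.
Substituting M = 256 - 0.539N into the first: N(1 - 1.38·0.539) = 383 - 1.38·256.
So N* = 29.7/0.256 = 116, and then M* = 256 - 0.539·116 = 193.

N* ≈ 116, M* ≈ 193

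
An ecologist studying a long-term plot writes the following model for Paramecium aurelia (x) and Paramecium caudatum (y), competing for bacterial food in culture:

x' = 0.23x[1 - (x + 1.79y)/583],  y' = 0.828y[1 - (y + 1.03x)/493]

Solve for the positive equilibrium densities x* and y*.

Setting both brackets to zero gives the nullclines x + 1.79y = 583 and 1.03x + y = 493.
Substituting y = 493 - 1.03x into the first: x(1 - 1.79·1.03) = 583 - 1.79·493.
So x* = -299/-0.844 = 355, and then y* = 493 - 1.03·355 = 127.

x* ≈ 355, y* ≈ 127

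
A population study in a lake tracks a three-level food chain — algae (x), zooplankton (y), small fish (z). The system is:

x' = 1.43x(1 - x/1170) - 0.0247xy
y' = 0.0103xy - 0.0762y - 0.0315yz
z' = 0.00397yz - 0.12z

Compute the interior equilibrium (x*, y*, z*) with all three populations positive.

From dz/dt = 0: 0.00397y* = 0.12, so y* = 30.2.
From dx/dt = 0: 1.43(1 - x*/1170) = 0.0247·30.2, giving x* = 1170·(1 - 0.522) = 559.
From dy/dt = 0: 0.0103·559 - 0.0762 = 0.0315z*, so z* = 5.68/0.0315 = 180.

x* ≈ 559, y* ≈ 30.2, z* ≈ 180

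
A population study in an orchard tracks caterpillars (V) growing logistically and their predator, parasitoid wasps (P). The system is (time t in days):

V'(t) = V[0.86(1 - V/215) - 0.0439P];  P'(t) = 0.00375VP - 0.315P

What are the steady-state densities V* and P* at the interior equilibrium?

From dP/dt = 0 with P > 0: 0.00375V* = 0.315, so V* = 84.
Substitute into dV/dt = 0: 0.86(1 - 84/215) = 0.0439P*.
The bracket is 0.609, giving P* = 0.524/0.0439 = 11.9.

V* ≈ 84, P* ≈ 11.9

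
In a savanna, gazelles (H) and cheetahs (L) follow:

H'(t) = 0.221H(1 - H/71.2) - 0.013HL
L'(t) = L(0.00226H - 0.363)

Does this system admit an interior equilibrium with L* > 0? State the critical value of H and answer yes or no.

Threshold H = 161; K < 161, so no, the predator goes extinct.

The predator equation gives dL/dt > 0 only when H > 0.363/0.00226 = 161.
Without the predator, H → K = 71.2. Since 71.2 < 161, the predator cannot invade.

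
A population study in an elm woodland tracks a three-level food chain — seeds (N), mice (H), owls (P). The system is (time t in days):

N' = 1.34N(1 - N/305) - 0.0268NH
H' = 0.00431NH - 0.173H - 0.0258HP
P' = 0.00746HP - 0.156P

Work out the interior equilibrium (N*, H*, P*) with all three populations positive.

From dP/dt = 0: 0.00746H* = 0.156, so H* = 20.9.
From dN/dt = 0: 1.34(1 - N*/305) = 0.0268·20.9, giving N* = 305·(1 - 0.418) = 177.
From dH/dt = 0: 0.00431·177 - 0.173 = 0.0258P*, so P* = 0.592/0.0258 = 22.9.

N* ≈ 177, H* ≈ 20.9, P* ≈ 22.9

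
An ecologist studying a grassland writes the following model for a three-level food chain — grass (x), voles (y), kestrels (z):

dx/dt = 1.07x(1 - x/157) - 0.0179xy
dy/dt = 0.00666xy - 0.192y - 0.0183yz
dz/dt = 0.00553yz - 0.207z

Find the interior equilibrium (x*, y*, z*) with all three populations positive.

From dz/dt = 0: 0.00553y* = 0.207, so y* = 37.4.
From dx/dt = 0: 1.07(1 - x*/157) = 0.0179·37.4, giving x* = 157·(1 - 0.626) = 58.7.
From dy/dt = 0: 0.00666·58.7 - 0.192 = 0.0183z*, so z* = 0.199/0.0183 = 10.9.

x* ≈ 58.7, y* ≈ 37.4, z* ≈ 10.9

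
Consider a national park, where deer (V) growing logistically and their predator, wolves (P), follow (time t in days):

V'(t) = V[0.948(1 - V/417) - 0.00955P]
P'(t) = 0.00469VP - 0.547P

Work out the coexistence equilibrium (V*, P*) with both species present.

V* ≈ 117, P* ≈ 71.5

From dP/dt = 0 with P > 0: 0.00469V* = 0.547, so V* = 117.
Substitute into dV/dt = 0: 0.948(1 - 117/417) = 0.00955P*.
The bracket is 0.72, giving P* = 0.683/0.00955 = 71.5.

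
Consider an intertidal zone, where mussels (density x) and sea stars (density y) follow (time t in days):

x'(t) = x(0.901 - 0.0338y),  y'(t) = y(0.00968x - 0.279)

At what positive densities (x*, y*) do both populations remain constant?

x* ≈ 28.8, y* ≈ 26.7

Set dy/dt = 0 with y > 0: 0.00968x - 0.279 = 0, so x* = 0.279/0.00968 = 28.8.
Set dx/dt = 0 with x > 0: 0.901 - 0.0338y = 0, so y* = 0.901/0.0338 = 26.7.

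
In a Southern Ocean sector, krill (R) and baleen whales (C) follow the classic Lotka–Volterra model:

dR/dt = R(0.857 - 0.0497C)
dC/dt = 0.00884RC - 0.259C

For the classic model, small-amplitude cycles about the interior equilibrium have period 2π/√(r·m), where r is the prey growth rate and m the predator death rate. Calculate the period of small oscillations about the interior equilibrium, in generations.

T ≈ 13.3 generations

Here r = 0.857 and m = 0.259, so r·m = 0.222.
ω = √0.222 = 0.471 per generation, hence T = 2π/ω ≈ 13.3 generations.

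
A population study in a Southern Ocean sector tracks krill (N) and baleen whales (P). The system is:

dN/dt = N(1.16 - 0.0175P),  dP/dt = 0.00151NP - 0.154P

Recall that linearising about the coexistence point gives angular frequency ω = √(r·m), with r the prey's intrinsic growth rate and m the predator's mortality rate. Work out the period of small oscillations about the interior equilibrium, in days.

T ≈ 14.9 days

Here r = 1.16 and m = 0.154, so r·m = 0.179.
ω = √0.179 = 0.423 per day, hence T = 2π/ω ≈ 14.9 days.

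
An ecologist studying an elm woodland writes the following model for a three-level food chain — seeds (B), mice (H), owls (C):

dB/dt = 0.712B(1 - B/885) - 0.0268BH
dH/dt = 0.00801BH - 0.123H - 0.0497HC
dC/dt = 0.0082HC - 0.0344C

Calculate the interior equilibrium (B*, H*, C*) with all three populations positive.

From dC/dt = 0: 0.0082H* = 0.0344, so H* = 4.2.
From dB/dt = 0: 0.712(1 - B*/885) = 0.0268·4.2, giving B* = 885·(1 - 0.158) = 745.
From dH/dt = 0: 0.00801·745 - 0.123 = 0.0497C*, so C* = 5.85/0.0497 = 118.

B* ≈ 745, H* ≈ 4.2, C* ≈ 118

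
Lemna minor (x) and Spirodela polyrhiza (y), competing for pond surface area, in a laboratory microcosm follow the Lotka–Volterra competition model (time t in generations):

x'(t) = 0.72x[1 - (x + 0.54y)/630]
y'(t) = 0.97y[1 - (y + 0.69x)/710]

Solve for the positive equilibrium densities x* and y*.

Setting both brackets to zero gives the nullclines x + 0.54y = 630 and 0.69x + y = 710.
Substituting y = 710 - 0.69x into the first: x(1 - 0.54·0.69) = 630 - 0.54·710.
So x* = 247/0.627 = 393, and then y* = 710 - 0.69·393 = 439.

x* ≈ 393, y* ≈ 439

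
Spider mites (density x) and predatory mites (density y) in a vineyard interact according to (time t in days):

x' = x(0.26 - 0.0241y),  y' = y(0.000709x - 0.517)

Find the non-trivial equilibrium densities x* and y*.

Set dy/dt = 0 with y > 0: 0.000709x - 0.517 = 0, so x* = 0.517/0.000709 = 729.
Set dx/dt = 0 with x > 0: 0.26 - 0.0241y = 0, so y* = 0.26/0.0241 = 10.8.

x* ≈ 729, y* ≈ 10.8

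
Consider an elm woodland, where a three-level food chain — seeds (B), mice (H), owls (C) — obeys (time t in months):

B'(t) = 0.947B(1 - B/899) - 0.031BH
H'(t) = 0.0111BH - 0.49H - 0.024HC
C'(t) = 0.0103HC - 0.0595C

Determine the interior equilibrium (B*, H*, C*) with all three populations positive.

From dC/dt = 0: 0.0103H* = 0.0595, so H* = 5.78.
From dB/dt = 0: 0.947(1 - B*/899) = 0.031·5.78, giving B* = 899·(1 - 0.189) = 729.
From dH/dt = 0: 0.0111·729 - 0.49 = 0.024C*, so C* = 7.6/0.024 = 317.

B* ≈ 729, H* ≈ 5.78, C* ≈ 317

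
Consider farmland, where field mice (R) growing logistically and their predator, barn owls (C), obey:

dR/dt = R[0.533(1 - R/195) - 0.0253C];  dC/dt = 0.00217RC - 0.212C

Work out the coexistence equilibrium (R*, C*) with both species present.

R* ≈ 97.7, C* ≈ 10.5

From dC/dt = 0 with C > 0: 0.00217R* = 0.212, so R* = 97.7.
Substitute into dR/dt = 0: 0.533(1 - 97.7/195) = 0.0253C*.
The bracket is 0.499, giving C* = 0.266/0.0253 = 10.5.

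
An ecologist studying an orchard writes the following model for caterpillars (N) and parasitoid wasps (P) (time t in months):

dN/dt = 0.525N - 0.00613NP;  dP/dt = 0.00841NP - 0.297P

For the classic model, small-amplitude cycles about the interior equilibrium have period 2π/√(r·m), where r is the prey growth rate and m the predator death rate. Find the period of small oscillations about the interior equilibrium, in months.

Here r = 0.525 and m = 0.297, so r·m = 0.156.
ω = √0.156 = 0.395 per month, hence T = 2π/ω ≈ 15.9 months.

T ≈ 15.9 months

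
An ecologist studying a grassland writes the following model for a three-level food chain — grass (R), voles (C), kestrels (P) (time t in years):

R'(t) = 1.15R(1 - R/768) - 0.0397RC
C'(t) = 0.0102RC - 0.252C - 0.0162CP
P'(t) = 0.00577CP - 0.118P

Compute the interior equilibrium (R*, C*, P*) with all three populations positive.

From dP/dt = 0: 0.00577C* = 0.118, so C* = 20.5.
From dR/dt = 0: 1.15(1 - R*/768) = 0.0397·20.5, giving R* = 768·(1 - 0.706) = 226.
From dC/dt = 0: 0.0102·226 - 0.252 = 0.0162P*, so P* = 2.05/0.0162 = 127.

R* ≈ 226, C* ≈ 20.5, P* ≈ 127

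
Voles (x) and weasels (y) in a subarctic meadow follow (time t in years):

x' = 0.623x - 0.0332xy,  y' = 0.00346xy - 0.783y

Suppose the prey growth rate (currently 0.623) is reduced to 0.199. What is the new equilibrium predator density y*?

At the interior fixed point, setting dx/dt = 0 with x > 0 fixes y* = (prey growth rate)/(xy coefficient) — independent of the other coefficients.
With the change, y* = 0.199/0.0332 = 5.99; it falls from 18.8.

y* ≈ 5.99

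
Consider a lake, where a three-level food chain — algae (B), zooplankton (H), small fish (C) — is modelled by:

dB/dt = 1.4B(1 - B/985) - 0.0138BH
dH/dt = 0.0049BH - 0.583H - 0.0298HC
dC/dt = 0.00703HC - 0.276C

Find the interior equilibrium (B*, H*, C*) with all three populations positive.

B* ≈ 604, H* ≈ 39.3, C* ≈ 79.7

From dC/dt = 0: 0.00703H* = 0.276, so H* = 39.3.
From dB/dt = 0: 1.4(1 - B*/985) = 0.0138·39.3, giving B* = 985·(1 - 0.387) = 604.
From dH/dt = 0: 0.0049·604 - 0.583 = 0.0298C*, so C* = 2.38/0.0298 = 79.7.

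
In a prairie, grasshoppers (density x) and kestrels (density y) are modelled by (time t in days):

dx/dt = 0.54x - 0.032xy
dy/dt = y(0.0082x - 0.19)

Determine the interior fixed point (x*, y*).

x* ≈ 23.2, y* ≈ 16.9

Set dy/dt = 0 with y > 0: 0.0082x - 0.19 = 0, so x* = 0.19/0.0082 = 23.2.
Set dx/dt = 0 with x > 0: 0.54 - 0.032y = 0, so y* = 0.54/0.032 = 16.9.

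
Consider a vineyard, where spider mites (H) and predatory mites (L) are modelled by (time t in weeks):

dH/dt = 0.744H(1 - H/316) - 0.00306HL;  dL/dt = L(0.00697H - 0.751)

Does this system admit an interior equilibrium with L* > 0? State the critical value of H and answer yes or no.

Threshold H = 108; K > 108, so yes, the predator persists.

The predator equation gives dL/dt > 0 only when H > 0.751/0.00697 = 108.
Without the predator, H → K = 316. Since 316 > 108, the predator can invade and persist.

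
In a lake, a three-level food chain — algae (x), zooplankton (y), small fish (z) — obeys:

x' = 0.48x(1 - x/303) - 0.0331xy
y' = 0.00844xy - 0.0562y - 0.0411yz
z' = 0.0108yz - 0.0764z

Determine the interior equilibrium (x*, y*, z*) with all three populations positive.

x* ≈ 155, y* ≈ 7.07, z* ≈ 30.5

From dz/dt = 0: 0.0108y* = 0.0764, so y* = 7.07.
From dx/dt = 0: 0.48(1 - x*/303) = 0.0331·7.07, giving x* = 303·(1 - 0.488) = 155.
From dy/dt = 0: 0.00844·155 - 0.0562 = 0.0411z*, so z* = 1.25/0.0411 = 30.5.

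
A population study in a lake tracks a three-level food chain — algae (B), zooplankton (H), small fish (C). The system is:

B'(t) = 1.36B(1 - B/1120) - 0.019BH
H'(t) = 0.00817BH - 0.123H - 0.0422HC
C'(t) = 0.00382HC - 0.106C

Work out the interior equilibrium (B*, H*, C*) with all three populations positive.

B* ≈ 686, H* ≈ 27.7, C* ≈ 130

From dC/dt = 0: 0.00382H* = 0.106, so H* = 27.7.
From dB/dt = 0: 1.36(1 - B*/1120) = 0.019·27.7, giving B* = 1120·(1 - 0.388) = 686.
From dH/dt = 0: 0.00817·686 - 0.123 = 0.0422C*, so C* = 5.48/0.0422 = 130.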